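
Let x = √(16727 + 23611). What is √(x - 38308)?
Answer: √(-38308 + 9*√498) ≈ 195.21*I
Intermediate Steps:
x = 9*√498 (x = √40338 = 9*√498 ≈ 200.84)
√(x - 38308) = √(9*√498 - 38308) = √(-38308 + 9*√498)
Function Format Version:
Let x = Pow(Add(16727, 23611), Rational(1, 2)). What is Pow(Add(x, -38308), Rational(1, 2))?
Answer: Pow(Add(-38308, Mul(9, Pow(498, Rational(1, 2)))), Rational(1, 2)) ≈ Mul(195.21, I)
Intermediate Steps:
x = Mul(9, Pow(498, Rational(1, 2))) (x = Pow(40338, Rational(1, 2)) = Mul(9, Pow(498, Rational(1, 2))) ≈ 200.84)
Pow(Add(x, -38308), Rational(1, 2)) = Pow(Add(Mul(9, Pow(498, Rational(1, 2))), -38308), Rational(1, 2)) = Pow(Add(-38308, Mul(9, Pow(498, Rational(1, 2)))), Rational(1, 2))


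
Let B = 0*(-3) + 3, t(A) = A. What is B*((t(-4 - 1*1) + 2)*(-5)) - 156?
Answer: -111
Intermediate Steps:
B = 3 (B = 0 + 3 = 3)
B*((t(-4 - 1*1) + 2)*(-5)) - 156 = 3*(((-4 - 1*1) + 2)*(-5)) - 156 = 3*(((-4 - 1) + 2)*(-5)) - 156 = 3*((-5 + 2)*(-5)) - 156 = 3*(-3*(-5)) - 156 = 3*15 - 156 = 45 - 156 = -111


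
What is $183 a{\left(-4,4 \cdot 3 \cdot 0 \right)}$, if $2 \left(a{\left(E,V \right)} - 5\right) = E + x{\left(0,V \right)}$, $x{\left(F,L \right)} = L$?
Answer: $549$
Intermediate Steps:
$a{\left(E,V \right)} = 5 + \frac{E}{2} + \frac{V}{2}$ ($a{\left(E,V \right)} = 5 + \frac{E + V}{2} = 5 + \left(\frac{E}{2} + \frac{V}{2}\right) = 5 + \frac{E}{2} + \frac{V}{2}$)
$183 a{\left(-4,4 \cdot 3 \cdot 0 \right)} = 183 \left(5 + \frac{1}{2} \left(-4\right) + \frac{4 \cdot 3 \cdot 0}{2}\right) = 183 \left(5 - 2 + \frac{12 \cdot 0}{2}\right) = 183 \left(5 - 2 + \frac{1}{2} \cdot 0\right) = 183 \left(5 - 2 + 0\right) = 183 \cdot 3 = 549$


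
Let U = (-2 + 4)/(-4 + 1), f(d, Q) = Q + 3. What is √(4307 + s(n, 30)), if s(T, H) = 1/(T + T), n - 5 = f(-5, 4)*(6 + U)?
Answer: √277871174/254 ≈ 65.628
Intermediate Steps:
f(d, Q) = 3 + Q
U = -⅔ (U = 2/(-3) = 2*(-⅓) = -⅔ ≈ -0.66667)
n = 127/3 (n = 5 + (3 + 4)*(6 - ⅔) = 5 + 7*(16/3) = 5 + 112/3 = 127/3 ≈ 42.333)
s(T, H) = 1/(2*T)
√(4307 + s(n, 30)) = √(4307 + 1/(2*(127/3))) = √(4307 + (½)*(3/127)) = √(4307 + 3/254) = √(1093981/254) = √277871174/254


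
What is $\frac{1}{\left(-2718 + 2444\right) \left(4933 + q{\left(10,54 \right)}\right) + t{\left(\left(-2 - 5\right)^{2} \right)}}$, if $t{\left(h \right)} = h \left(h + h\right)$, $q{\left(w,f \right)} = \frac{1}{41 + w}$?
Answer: $- \frac{51}{68689114} \approx -7.4248 \cdot 10^{-7}$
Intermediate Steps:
$t{\left(h \right)} = 2 h^{2}$ ($t{\left(h \right)} = h 2 h = 2 h^{2}$)
$\frac{1}{\left(-2718 + 2444\right) \left(4933 + q{\left(10,54 \right)}\right) + t{\left(\left(-2 - 5\right)^{2} \right)}} = \frac{1}{\left(-2718 + 2444\right) \left(4933 + \frac{1}{41 + 10}\right) + 2 \left(\left(-2 - 5\right)^{2}\right)^{2}} = \frac{1}{- 274 \left(4933 + \frac{1}{51}\right) + 2 \left(\left(-2 - 5\right)^{2}\right)^{2}} = \frac{1}{\left(-274\right) \frac{251584}{51} + 2 \left(\left(-7\right)^{2}\right)^{2}} = \frac{1}{- \frac{68934016}{51} + 2 \cdot 49^{2}} = \frac{1}{- \frac{68934016}{51} + 2 \cdot 2401} = \frac{1}{- \frac{68934016}{51} + 4802} = \frac{1}{- \frac{68689114}{51}} = - \frac{51}{68689114}$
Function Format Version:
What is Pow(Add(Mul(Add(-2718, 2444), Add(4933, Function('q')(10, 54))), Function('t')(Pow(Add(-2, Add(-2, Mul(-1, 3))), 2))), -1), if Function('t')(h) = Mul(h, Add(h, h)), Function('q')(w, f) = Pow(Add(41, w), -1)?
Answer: Rational(-51, 68689114) ≈ -7.4248e-7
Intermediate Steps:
Function('t')(h) = Mul(2, Pow(h, 2)) (Function('t')(h) = Mul(h, Mul(2, h)) = Mul(2, Pow(h, 2)))
Pow(Add(Mul(Add(-2718, 2444), Add(4933, Function('q')(10, 54))), Function('t')(Pow(Add(-2, Add(-2, Mul(-1, 3))), 2))), -1) = Pow(Add(Mul(Add(-2718, 2444), Add(4933, Pow(Add(41, 10), -1))), Mul(2, Pow(Pow(Add(-2, Add(-2, Mul(-1, 3))), 2), 2))), -1) = Pow(Add(Mul(-274, Add(4933, Pow(51, -1))), Mul(2, Pow(Pow(Add(-2, Add(-2, -3)), 2), 2))), -1) = Pow(Add(Mul(-274, Add(4933, Rational(1, 51))), Mul(2, Pow(Pow(Add(-2, -5), 2), 2))), -1) = Pow(Add(Mul(-274, Rational(251584, 51)), Mul(2, Pow(Pow(-7, 2), 2))), -1) = Pow(Add(Rational(-68934016, 51), Mul(2, Pow(49, 2))), -1) = Pow(Add(Rational(-68934016, 51), Mul(2, 2401)), -1) = Pow(Add(Rational(-68934016, 51), 4802), -1) = Pow(Rational(-68689114, 51), -1) = Rational(-51, 68689114)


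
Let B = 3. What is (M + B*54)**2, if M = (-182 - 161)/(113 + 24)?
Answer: 477466201/18769 ≈ 25439.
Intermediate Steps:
M = -343/137 ≈ -2.5037
(M + B*54)**2 = (-343/137 + 3*54)**2 = (-343/137 + 162)**2 = (21851/137)**2 = 477466201/18769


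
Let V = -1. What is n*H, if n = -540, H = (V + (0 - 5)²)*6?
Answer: -77760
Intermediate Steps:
H = 144 (H = (-1 + (0 - 5)²)*6 = (-1 + (-5)²)*6 = (-1 + 25)*6 = 24*6 = 144)
n*H = -540*144 = -77760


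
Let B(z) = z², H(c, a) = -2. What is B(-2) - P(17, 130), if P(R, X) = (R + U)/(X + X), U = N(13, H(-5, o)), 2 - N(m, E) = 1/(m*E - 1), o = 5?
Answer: 13783/3510 ≈ 3.9268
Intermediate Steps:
N(m, E) = 2 - 1/(-1 + E*m) (N(m, E) = 2 - 1/(m*E - 1) = 2 - 1/(E*m - 1) = 2 - 1/(-1 + E*m))
U = 55/27 (U = (-3 + 2*(-2)*13)/(-1 - 2*13) = (-3 - 52)/(-1 - 26) = -55/(-27) = -1/27*(-55) = 55/27 ≈ 2.0370)
P(R, X) = (55/27 + R)/(2*X) (P(R, X) = (R + 55/27)/(X + X) = (55/27 + R)/((2*X)) = (55/27 + R)*(1/(2*X)) = (55/27 + R)/(2*X))
B(-2) - P(17, 130) = (-2)² - (55 + 27*17)/(54*130) = 4 - (55 + 459)/(54*130) = 4 - 514/(54*130) = 4 - 1*257/3510 = 4 - 257/3510 = 13783/3510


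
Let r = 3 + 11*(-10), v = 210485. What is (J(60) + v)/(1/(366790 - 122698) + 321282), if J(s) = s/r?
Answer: 157068564252/239748375889 ≈ 0.65514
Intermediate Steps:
r = -107 (r = 3 - 110 = -107)
J(s) = -s/107 (J(s) = s/(-107) = s*(-1/107) = -s/107)
(J(60) + v)/(1/(366790 - 122698) + 321282) = (-1/107*60 + 210485)/(1/(366790 - 122698) + 321282) = (-60/107 + 210485)/(1/244092 + 321282) = 22521835/(107*(1/244092 + 321282)) = 22521835/(107*(78422365945/244092)) = (22521835/107)*(244092/78422365945) = 157068564252/239748375889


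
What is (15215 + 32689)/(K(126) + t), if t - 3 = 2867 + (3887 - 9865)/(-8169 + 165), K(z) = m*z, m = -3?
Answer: 191711808/9975973 ≈ 19.217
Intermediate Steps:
K(z) = -3*z
t = 11488729/4002 (t = 3 + (2867 + (3887 - 9865)/(-8169 + 165)) = 3 + (2867 - 5978/(-8004)) = 3 + (2867 - 5978*(-1/8004)) = 3 + (2867 + 2989/4002) = 3 + 11476723/4002 = 11488729/4002 ≈ 2870.7)
(15215 + 32689)/(K(126) + t) = (15215 + 32689)/(-3*126 + 11488729/4002) = 47904/(-378 + 11488729/4002) = 47904/(9975973/4002) = 47904*(4002/9975973) = 191711808/9975973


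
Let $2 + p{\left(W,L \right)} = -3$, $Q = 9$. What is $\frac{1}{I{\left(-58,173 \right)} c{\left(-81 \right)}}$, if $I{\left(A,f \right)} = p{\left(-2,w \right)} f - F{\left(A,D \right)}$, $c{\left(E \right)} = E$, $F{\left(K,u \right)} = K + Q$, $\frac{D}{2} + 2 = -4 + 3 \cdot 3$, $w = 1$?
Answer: $\frac{1}{66096} \approx 1.513 \cdot 10^{-5}$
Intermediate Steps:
$D = 6$ ($D = -4 + 2 \left(-4 + 3 \cdot 3\right) = -4 + 2 \left(-4 + 9\right) = -4 + 2 \cdot 5 = -4 + 10 = 6$)
$F{\left(K,u \right)} = 9 + K$ ($F{\left(K,u \right)} = K + 9 = 9 + K$)
$p{\left(W,L \right)} = -5$ ($p{\left(W,L \right)} = -2 - 3 = -5$)
$I{\left(A,f \right)} = -9 - A - 5 f$ ($I{\left(A,f \right)} = - 5 f - \left(9 + A\right) = -9 - A - 5 f$)
$\frac{1}{I{\left(-58,173 \right)} c{\left(-81 \right)}} = \frac{1}{\left(-9 - -58 - 865\right) \left(-81\right)} = \frac{1}{-9 + 58 - 865} \left(- \frac{1}{81}\right) = \frac{1}{-816} \left(- \frac{1}{81}\right) = \left(- \frac{1}{816}\right) \left(- \frac{1}{81}\right) = \frac{1}{66096}$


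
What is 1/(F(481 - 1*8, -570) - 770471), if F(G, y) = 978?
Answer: -1/769493 ≈ -1.2996e-6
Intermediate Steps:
1/(F(481 - 1*8, -570) - 770471) = 1/(978 - 770471) = 1/(-769493) = -1/769493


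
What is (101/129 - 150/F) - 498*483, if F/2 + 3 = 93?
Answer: -62057785/258 ≈ -2.4053e+5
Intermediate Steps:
F = 180 (F = -6 + 2*93 = -6 + 186 = 180)
(101/129 - 150/F) - 498*483 = (101/129 - 150/180) - 498*483 = (101*(1/129) - 150*1/180) - 240534 = (101/129 - 5/6) - 240534 = -13/258 - 240534 = -62057785/258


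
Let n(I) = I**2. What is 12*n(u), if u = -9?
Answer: 972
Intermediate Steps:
12*n(u) = 12*(-9)**2 = 12*81 = 972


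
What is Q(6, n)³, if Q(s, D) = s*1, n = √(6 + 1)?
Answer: 216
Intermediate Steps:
n = √7 ≈ 2.6458
Q(s, D) = s
Q(6, n)³ = 6³ = 216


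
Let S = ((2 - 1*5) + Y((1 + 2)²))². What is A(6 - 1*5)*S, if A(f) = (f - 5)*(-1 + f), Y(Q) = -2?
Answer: 0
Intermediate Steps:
S = 25 (S = ((2 - 1*5) - 2)² = ((2 - 5) - 2)² = (-3 - 2)² = (-5)² = 25)
A(f) = (-1 + f)*(-5 + f) (A(f) = (-5 + f)*(-1 + f) = (-1 + f)*(-5 + f))
A(6 - 1*5)*S = (5 + (6 - 1*5)² - 6*(6 - 1*5))*25 = (5 + (6 - 5)² - 6*(6 - 5))*25 = (5 + 1² - 6*1)*25 = (5 + 1 - 6)*25 = 0*25 = 0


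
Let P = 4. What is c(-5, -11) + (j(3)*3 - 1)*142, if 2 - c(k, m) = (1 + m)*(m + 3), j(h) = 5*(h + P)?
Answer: 14690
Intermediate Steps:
j(h) = 20 + 5*h (j(h) = 5*(h + 4) = 5*(4 + h) = 20 + 5*h)
c(k, m) = 2 - (1 + m)*(3 + m) (c(k, m) = 2 - (1 + m)*(m + 3) = 2 - (1 + m)*(3 + m))
c(-5, -11) + (j(3)*3 - 1)*142 = (-1 - 1*(-11)² - 4*(-11)) + ((20 + 5*3)*3 - 1)*142 = (-1 - 1*121 + 44) + ((20 + 15)*3 - 1)*142 = (-1 - 121 + 44) + (35*3 - 1)*142 = -78 + (105 - 1)*142 = -78 + 104*142 = -78 + 14768 = 14690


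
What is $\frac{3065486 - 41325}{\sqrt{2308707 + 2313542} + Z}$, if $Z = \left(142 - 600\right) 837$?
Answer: $- \frac{1159300022706}{146949533467} - \frac{3024161 \sqrt{4622249}}{146949533467} \approx -7.9333$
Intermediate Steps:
$Z = -383346$ ($Z = \left(-458\right) 837 = -383346$)
$\frac{3065486 - 41325}{\sqrt{2308707 + 2313542} + Z} = \frac{3065486 - 41325}{\sqrt{2308707 + 2313542} - 383346} = \frac{3024161}{\sqrt{4622249} - 383346} = \frac{3024161}{-383346 + \sqrt{4622249}}$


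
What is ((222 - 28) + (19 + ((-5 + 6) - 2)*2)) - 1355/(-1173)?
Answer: 248858/1173 ≈ 212.16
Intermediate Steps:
((222 - 28) + (19 + ((-5 + 6) - 2)*2)) - 1355/(-1173) = (194 + (19 + (1 - 2)*2)) - 1355*(-1)/1173 = (194 + (19 - 1*2)) - 1*(-1355/1173) = (194 + (19 - 2)) + 1355/1173 = (194 + 17) + 1355/1173 = 211 + 1355/1173 = 248858/1173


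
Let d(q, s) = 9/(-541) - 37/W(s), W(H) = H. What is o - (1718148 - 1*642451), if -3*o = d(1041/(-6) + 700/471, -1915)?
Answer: -3343314685147/3108045 ≈ -1.0757e+6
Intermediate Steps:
d(q, s) = -9/541 - 37/s (d(q, s) = 9/(-541) - 37/s = 9*(-1/541) - 37/s = -9/541 - 37/s)
o = -2782/3108045 (o = -(-9/541 - 37/(-1915))/3 = -(-9/541 - 37*(-1/1915))/3 = -(-9/541 + 37/1915)/3 = -⅓*2782/1036015 = -2782/3108045 ≈ -0.00089510)
o - (1718148 - 1*642451) = -2782/3108045 - (1718148 - 1*642451) = -2782/3108045 - (1718148 - 642451) = -2782/3108045 - 1*1075697 = -2782/3108045 - 1075697 = -3343314685147/3108045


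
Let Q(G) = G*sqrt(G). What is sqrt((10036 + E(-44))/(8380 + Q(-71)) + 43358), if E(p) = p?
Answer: sqrt(43358 + 9992/(8380 - 71*I*sqrt(71))) ≈ 208.23 + 0.e-4*I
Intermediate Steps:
Q(G) = G**(3/2)
sqrt((10036 + E(-44))/(8380 + Q(-71)) + 43358) = sqrt((10036 - 44)/(8380 + (-71)**(3/2)) + 43358) = sqrt(9992/(8380 - 71*I*sqrt(71)) + 43358) = sqrt(43358 + 9992/(8380 - 71*I*sqrt(71)))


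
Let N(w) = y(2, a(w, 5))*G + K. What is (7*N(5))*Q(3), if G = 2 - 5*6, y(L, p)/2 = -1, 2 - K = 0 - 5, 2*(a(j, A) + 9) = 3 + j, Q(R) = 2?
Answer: 882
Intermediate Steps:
a(j, A) = -15/2 + j/2 (a(j, A) = -9 + (3 + j)/2 = -9 + (3/2 + j/2) = -15/2 + j/2)
K = 7 (K = 2 - (0 - 5) = 2 - 1*(-5) = 2 + 5 = 7)
y(L, p) = -2 (y(L, p) = 2*(-1) = -2)
G = -28 (G = 2 - 1*30 = 2 - 30 = -28)
N(w) = 63 (N(w) = -2*(-28) + 7 = 56 + 7 = 63)
(7*N(5))*Q(3) = (7*63)*2 = 441*2 = 882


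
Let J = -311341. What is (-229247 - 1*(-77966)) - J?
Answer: 160060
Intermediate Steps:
(-229247 - 1*(-77966)) - J = (-229247 - 1*(-77966)) - 1*(-311341) = (-229247 + 77966) + 311341 = -151281 + 311341 = 160060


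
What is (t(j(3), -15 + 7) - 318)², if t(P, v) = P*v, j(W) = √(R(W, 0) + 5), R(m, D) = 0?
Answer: 101444 + 5088*√5 ≈ 1.1282e+5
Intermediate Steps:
j(W) = √5 (j(W) = √(0 + 5) = √5)
(t(j(3), -15 + 7) - 318)² = (√5*(-15 + 7) - 318)² = (√5*(-8) - 318)² = (-8*√5 - 318)² = (-318 - 8*√5)²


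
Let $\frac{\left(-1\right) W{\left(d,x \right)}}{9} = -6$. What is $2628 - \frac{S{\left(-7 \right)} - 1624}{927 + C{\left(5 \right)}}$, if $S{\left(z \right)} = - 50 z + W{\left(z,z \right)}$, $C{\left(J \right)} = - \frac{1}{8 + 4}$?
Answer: $\frac{29245884}{11123} \approx 2629.3$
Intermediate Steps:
$C{\left(J \right)} = - \frac{1}{12}$
$W{\left(d,x \right)} = 54$ ($W{\left(d,x \right)} = \left(-9\right) \left(-6\right) = 54$)
$S{\left(z \right)} = 54 - 50 z$ ($S{\left(z \right)} = - 50 z + 54 = 54 - 50 z$)
$2628 - \frac{S{\left(-7 \right)} - 1624}{927 + C{\left(5 \right)}} = 2628 - \frac{\left(54 - -350\right) - 1624}{927 - \frac{1}{12}} = 2628 - \frac{\left(54 + 350\right) - 1624}{\frac{11123}{12}} = 2628 - \left(404 - 1624\right) \frac{12}{11123} = 2628 - \left(-1220\right) \frac{12}{11123} = 2628 - - \frac{14640}{11123} = 2628 + \frac{14640}{11123} = \frac{29245884}{11123}$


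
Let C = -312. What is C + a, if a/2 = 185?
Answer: 58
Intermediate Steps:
a = 370 (a = 2*185 = 370)
C + a = -312 + 370 = 58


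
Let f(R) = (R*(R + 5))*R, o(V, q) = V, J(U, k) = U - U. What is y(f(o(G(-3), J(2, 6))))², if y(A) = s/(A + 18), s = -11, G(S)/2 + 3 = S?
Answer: 1/8100 ≈ 0.00012346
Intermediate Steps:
G(S) = -6 + 2*S
J(U, k) = 0
f(R) = R²*(5 + R) (f(R) = (R*(5 + R))*R = R²*(5 + R))
y(A) = -11/(18 + A) (y(A) = -11/(A + 18) = -11/(18 + A))
y(f(o(G(-3), J(2, 6))))² = (-11/(18 + (-6 + 2*(-3))²*(5 + (-6 + 2*(-3)))))² = (-11/(18 + (-6 - 6)²*(5 + (-6 - 6))))² = (-11/(18 + (-12)²*(5 - 12)))² = (-11/(18 + 144*(-7)))² = (-11/(18 - 1008))² = (-11/(-990))² = (-11*(-1/990))² = (1/90)² = 1/8100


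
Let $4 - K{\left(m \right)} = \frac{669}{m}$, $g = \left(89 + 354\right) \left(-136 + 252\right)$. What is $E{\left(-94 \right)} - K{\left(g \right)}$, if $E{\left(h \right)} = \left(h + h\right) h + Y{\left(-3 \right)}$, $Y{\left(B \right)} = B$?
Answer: $\frac{907769689}{51388} \approx 17665.0$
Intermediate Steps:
$g = 51388$ ($g = 443 \cdot 116 = 51388$)
$K{\left(m \right)} = 4 - \frac{669}{m}$
$E{\left(h \right)} = -3 + 2 h^{2}$ ($E{\left(h \right)} = \left(h + h\right) h - 3 = 2 h h - 3 = 2 h^{2} - 3 = -3 + 2 h^{2}$)
$E{\left(-94 \right)} - K{\left(g \right)} = \left(-3 + 2 \left(-94\right)^{2}\right) - \left(4 - \frac{669}{51388}\right) = \left(-3 + 2 \cdot 8836\right) - \left(4 - \frac{669}{51388}\right) = \left(-3 + 17672\right) - \left(4 - \frac{669}{51388}\right) = 17669 - \frac{204883}{51388} = \frac{907769689}{51388}$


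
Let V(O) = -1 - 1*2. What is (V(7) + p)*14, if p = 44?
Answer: 574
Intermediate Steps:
V(O) = -3 (V(O) = -1 - 2 = -3)
(V(7) + p)*14 = (-3 + 44)*14 = 41*14 = 574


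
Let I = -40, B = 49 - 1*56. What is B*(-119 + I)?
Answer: 1113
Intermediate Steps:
B = -7 (B = 49 - 56 = -7)
B*(-119 + I) = -7*(-119 - 40) = -7*(-159) = 1113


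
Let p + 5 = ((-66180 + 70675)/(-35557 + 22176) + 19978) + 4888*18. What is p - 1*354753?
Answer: -3302381771/13381 ≈ -2.4680e+5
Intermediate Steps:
p = 1444568122/13381 (p = -5 + (((-66180 + 70675)/(-35557 + 22176) + 19978) + 4888*18) = -5 + ((4495/(-13381) + 19978) + 87984) = -5 + ((4495*(-1/13381) + 19978) + 87984) = -5 + ((-4495/13381 + 19978) + 87984) = -5 + (267321123/13381 + 87984) = -5 + 1444635027/13381 = 1444568122/13381 ≈ 1.0796e+5)
p - 1*354753 = 1444568122/13381 - 1*354753 = 1444568122/13381 - 354753 = -3302381771/13381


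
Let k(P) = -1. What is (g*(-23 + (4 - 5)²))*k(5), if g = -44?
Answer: -968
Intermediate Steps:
(g*(-23 + (4 - 5)²))*k(5) = -44*(-23 + (4 - 5)²)*(-1) = -44*(-23 + (-1)²)*(-1) = -44*(-23 + 1)*(-1) = -44*(-22)*(-1) = 968*(-1) = -968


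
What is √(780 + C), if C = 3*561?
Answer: √2463 ≈ 49.629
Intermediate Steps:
C = 1683
√(780 + C) = √(780 + 1683) = √2463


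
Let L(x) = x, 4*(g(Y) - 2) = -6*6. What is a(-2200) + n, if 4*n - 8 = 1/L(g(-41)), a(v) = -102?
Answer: -2801/28 ≈ -100.04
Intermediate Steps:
g(Y) = -7 (g(Y) = 2 + (-6*6)/4 = 2 + (¼)*(-36) = 2 - 9 = -7)
n = 55/28 (n = 2 + (¼)/(-7) = 2 + (¼)*(-⅐) = 2 - 1/28 = 55/28 ≈ 1.9643)
a(-2200) + n = -102 + 55/28 = -2801/28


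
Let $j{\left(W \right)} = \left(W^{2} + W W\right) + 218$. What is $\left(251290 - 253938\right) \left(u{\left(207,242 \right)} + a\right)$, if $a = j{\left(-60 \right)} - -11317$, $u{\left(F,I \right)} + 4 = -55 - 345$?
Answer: $-48540488$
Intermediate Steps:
$j{\left(W \right)} = 218 + 2 W^{2}$ ($j{\left(W \right)} = \left(W^{2} + W^{2}\right) + 218 = 2 W^{2} + 218 = 218 + 2 W^{2}$)
$u{\left(F,I \right)} = -404$ ($u{\left(F,I \right)} = -4 - 400 = -404$)
$a = 18735$ ($a = \left(218 + 2 \left(-60\right)^{2}\right) - -11317 = \left(218 + 2 \cdot 3600\right) + 11317 = \left(218 + 7200\right) + 11317 = 7418 + 11317 = 18735$)
$\left(251290 - 253938\right) \left(u{\left(207,242 \right)} + a\right) = \left(251290 - 253938\right) \left(-404 + 18735\right) = \left(-2648\right) 18331 = -48540488$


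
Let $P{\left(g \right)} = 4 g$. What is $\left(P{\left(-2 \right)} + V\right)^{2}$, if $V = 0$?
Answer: $64$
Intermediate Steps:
$\left(P{\left(-2 \right)} + V\right)^{2} = \left(4 \left(-2\right) + 0\right)^{2} = \left(-8 + 0\right)^{2} = \left(-8\right)^{2} = 64$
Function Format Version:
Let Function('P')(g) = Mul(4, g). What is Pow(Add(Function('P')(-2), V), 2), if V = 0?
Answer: 64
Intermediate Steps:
Pow(Add(Function('P')(-2), V), 2) = Pow(Add(Mul(4, -2), 0), 2) = Pow(Add(-8, 0), 2) = Pow(-8, 2) = 64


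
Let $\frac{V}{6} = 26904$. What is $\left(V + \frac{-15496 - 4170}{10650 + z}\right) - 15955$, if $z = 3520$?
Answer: $\frac{1030638032}{7085} \approx 1.4547 \cdot 10^{5}$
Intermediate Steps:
$V = 161424$ ($V = 6 \cdot 26904 = 161424$)
$\left(V + \frac{-15496 - 4170}{10650 + z}\right) - 15955 = \left(161424 + \frac{-15496 - 4170}{10650 + 3520}\right) - 15955 = \left(161424 - \frac{19666}{14170}\right) - 15955 = \left(161424 - \frac{9833}{7085}\right) - 15955 = \frac{1143679207}{7085} - 15955 = \frac{1030638032}{7085}$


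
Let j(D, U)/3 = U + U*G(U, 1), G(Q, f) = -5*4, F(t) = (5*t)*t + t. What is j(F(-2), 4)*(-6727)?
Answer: 1533756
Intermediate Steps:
F(t) = t + 5*t**2 (F(t) = 5*t**2 + t = t + 5*t**2)
G(Q, f) = -20
j(D, U) = -57*U (j(D, U) = 3*(U + U*(-20)) = 3*(U - 20*U) = 3*(-19*U) = -57*U)
j(F(-2), 4)*(-6727) = -57*4*(-6727) = -228*(-6727) = 1533756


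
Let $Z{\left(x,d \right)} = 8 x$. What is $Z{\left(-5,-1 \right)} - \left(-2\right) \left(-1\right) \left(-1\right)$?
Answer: $-38$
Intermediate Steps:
$Z{\left(-5,-1 \right)} - \left(-2\right) \left(-1\right) \left(-1\right) = 8 \left(-5\right) - \left(-2\right) \left(-1\right) \left(-1\right) = -40 - 2 \left(-1\right) = -40 - -2 = -40 + 2 = -38$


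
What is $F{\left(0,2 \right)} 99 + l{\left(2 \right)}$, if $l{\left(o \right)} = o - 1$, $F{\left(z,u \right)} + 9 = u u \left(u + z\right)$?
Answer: $-98$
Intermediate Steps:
$F{\left(z,u \right)} = -9 + u^{2} \left(u + z\right)$ ($F{\left(z,u \right)} = -9 + u u \left(u + z\right) = -9 + u^{2} \left(u + z\right)$)
$l{\left(o \right)} = -1 + o$
$F{\left(0,2 \right)} 99 + l{\left(2 \right)} = \left(-9 + 2^{3} + 0 \cdot 2^{2}\right) 99 + \left(-1 + 2\right) = \left(-9 + 8 + 0 \cdot 4\right) 99 + 1 = \left(-9 + 8 + 0\right) 99 + 1 = \left(-1\right) 99 + 1 = -99 + 1 = -98$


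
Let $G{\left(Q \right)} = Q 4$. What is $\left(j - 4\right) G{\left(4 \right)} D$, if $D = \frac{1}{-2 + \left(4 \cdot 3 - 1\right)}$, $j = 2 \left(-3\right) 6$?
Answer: $- \frac{640}{9} \approx -71.111$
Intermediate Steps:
$G{\left(Q \right)} = 4 Q$
$j = -36$ ($j = \left(-6\right) 6 = -36$)
$D = \frac{1}{9}$ ($D = \frac{1}{-2 + \left(12 - 1\right)} = \frac{1}{-2 + 11} = \frac{1}{9} \approx 0.11111$)
$\left(j - 4\right) G{\left(4 \right)} D = \left(-36 - 4\right) 4 \cdot 4 \cdot \frac{1}{9} = \left(-40\right) 16 \cdot \frac{1}{9} = \left(-640\right) \frac{1}{9} = - \frac{640}{9}$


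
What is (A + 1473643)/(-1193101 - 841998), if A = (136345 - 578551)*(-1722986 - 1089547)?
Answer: -1243720441441/2035099 ≈ -6.1114e+5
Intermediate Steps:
A = 1243718967798 (A = -442206*(-2812533) = 1243718967798)
(A + 1473643)/(-1193101 - 841998) = (1243718967798 + 1473643)/(-1193101 - 841998) = 1243720441441/(-2035099) = 1243720441441*(-1/2035099) = -1243720441441/2035099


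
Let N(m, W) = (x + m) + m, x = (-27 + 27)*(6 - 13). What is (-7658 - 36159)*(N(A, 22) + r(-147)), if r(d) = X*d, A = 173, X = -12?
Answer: -92453870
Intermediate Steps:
x = 0 (x = 0*(-7) = 0)
r(d) = -12*d
N(m, W) = 2*m (N(m, W) = (0 + m) + m = m + m = 2*m)
(-7658 - 36159)*(N(A, 22) + r(-147)) = (-7658 - 36159)*(2*173 - 12*(-147)) = -43817*(346 + 1764) = -43817*2110 = -92453870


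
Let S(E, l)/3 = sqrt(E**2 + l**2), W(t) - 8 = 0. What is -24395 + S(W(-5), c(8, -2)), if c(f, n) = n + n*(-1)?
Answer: -24371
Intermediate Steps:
W(t) = 8 (W(t) = 8 + 0 = 8)
c(f, n) = 0 (c(f, n) = n - n = 0)
S(E, l) = 3*sqrt(E**2 + l**2)
-24395 + S(W(-5), c(8, -2)) = -24395 + 3*sqrt(8**2 + 0**2) = -24395 + 3*sqrt(64 + 0) = -24395 + 3*sqrt(64) = -24395 + 3*8 = -24395 + 24 = -24371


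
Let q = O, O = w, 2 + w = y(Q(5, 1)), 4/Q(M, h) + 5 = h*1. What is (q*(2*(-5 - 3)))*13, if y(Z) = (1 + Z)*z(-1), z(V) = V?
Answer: 416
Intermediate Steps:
Q(M, h) = 4/(-5 + h) (Q(M, h) = 4/(-5 + h*1) = 4/(-5 + h))
y(Z) = -1 - Z (y(Z) = (1 + Z)*(-1) = -1 - Z)
w = -2 (w = -2 + (-1 - 4/(-5 + 1)) = -2 + (-1 - 4/(-4)) = -2 + (-1 - 4*(-1)/4) = -2 + (-1 - 1*(-1)) = -2 + (-1 + 1) = -2 + 0 = -2)
O = -2
q = -2
(q*(2*(-5 - 3)))*13 = -4*(-5 - 3)*13 = -4*(-8)*13 = -2*(-16)*13 = 32*13 = 416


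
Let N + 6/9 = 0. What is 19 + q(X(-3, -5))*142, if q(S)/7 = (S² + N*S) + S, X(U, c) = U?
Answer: 7971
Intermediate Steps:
N = -⅔ (N = -⅔ + 0 = -⅔ ≈ -0.66667)
q(S) = 7*S² + 7*S/3 (q(S) = 7*((S² - 2*S/3) + S) = 7*(S² + S/3) = 7*S² + 7*S/3)
19 + q(X(-3, -5))*142 = 19 + ((7/3)*(-3)*(1 + 3*(-3)))*142 = 19 + ((7/3)*(-3)*(1 - 9))*142 = 19 + ((7/3)*(-3)*(-8))*142 = 19 + 56*142 = 19 + 7952 = 7971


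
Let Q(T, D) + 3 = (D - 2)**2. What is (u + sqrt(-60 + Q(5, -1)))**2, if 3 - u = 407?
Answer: 163162 - 2424*I*sqrt(6) ≈ 1.6316e+5 - 5937.6*I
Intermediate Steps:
Q(T, D) = -3 + (-2 + D)**2 (Q(T, D) = -3 + (D - 2)**2 = -3 + (-2 + D)**2)
u = -404 (u = 3 - 1*407 = 3 - 407 = -404)
(u + sqrt(-60 + Q(5, -1)))**2 = (-404 + sqrt(-60 + (-3 + (-2 - 1)**2)))**2 = (-404 + sqrt(-60 + (-3 + (-3)**2)))**2 = (-404 + sqrt(-60 + (-3 + 9)))**2 = (-404 + sqrt(-60 + 6))**2 = (-404 + sqrt(-54))**2 = (-404 + 3*I*sqrt(6))**2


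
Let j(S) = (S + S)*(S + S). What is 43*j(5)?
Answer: 4300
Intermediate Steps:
j(S) = 4*S**2 (j(S) = (2*S)*(2*S) = 4*S**2)
43*j(5) = 43*(4*5**2) = 43*(4*25) = 43*100 = 4300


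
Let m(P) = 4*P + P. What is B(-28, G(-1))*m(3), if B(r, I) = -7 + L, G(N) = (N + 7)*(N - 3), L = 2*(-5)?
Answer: -255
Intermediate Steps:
L = -10
G(N) = (-3 + N)*(7 + N) (G(N) = (7 + N)*(-3 + N) = (-3 + N)*(7 + N))
B(r, I) = -17 (B(r, I) = -7 - 10 = -17)
m(P) = 5*P
B(-28, G(-1))*m(3) = -85*3 = -17*15 = -255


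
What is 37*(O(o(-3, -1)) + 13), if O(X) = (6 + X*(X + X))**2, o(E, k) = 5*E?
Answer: 7694113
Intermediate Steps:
O(X) = (6 + 2*X**2)**2 (O(X) = (6 + X*(2*X))**2 = (6 + 2*X**2)**2)
37*(O(o(-3, -1)) + 13) = 37*(4*(3 + (5*(-3))**2)**2 + 13) = 37*(4*(3 + (-15)**2)**2 + 13) = 37*(4*(3 + 225)**2 + 13) = 37*(4*228**2 + 13) = 37*(4*51984 + 13) = 37*(207936 + 13) = 37*207949 = 7694113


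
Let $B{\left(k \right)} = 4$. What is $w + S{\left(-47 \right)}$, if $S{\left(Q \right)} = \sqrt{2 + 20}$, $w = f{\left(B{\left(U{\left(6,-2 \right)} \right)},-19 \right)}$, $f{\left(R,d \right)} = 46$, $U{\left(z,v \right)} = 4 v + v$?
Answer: $46 + \sqrt{22} \approx 50.69$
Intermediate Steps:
$U{\left(z,v \right)} = 5 v$
$w = 46$
$S{\left(Q \right)} = \sqrt{22}$
$w + S{\left(-47 \right)} = 46 + \sqrt{22}$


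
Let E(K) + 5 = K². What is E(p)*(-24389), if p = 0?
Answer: 121945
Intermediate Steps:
E(K) = -5 + K²
E(p)*(-24389) = (-5 + 0²)*(-24389) = (-5 + 0)*(-24389) = -5*(-24389) = 121945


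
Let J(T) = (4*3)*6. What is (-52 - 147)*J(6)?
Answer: -14328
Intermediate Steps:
J(T) = 72 (J(T) = 12*6 = 72)
(-52 - 147)*J(6) = (-52 - 147)*72 = -199*72 = -14328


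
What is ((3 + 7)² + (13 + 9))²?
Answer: 14884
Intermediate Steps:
((3 + 7)² + (13 + 9))² = (10² + 22)² = (100 + 22)² = 122² = 14884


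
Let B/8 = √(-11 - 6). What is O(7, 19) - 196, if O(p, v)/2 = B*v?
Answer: -196 + 304*I*√17 ≈ -196.0 + 1253.4*I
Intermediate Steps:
B = 8*I*√17 (B = 8*√(-11 - 6) = 8*√(-17) = 8*(I*√17) = 8*I*√17 ≈ 32.985*I)
O(p, v) = 16*I*v*√17 (O(p, v) = 2*((8*I*√17)*v) = 2*(8*I*v*√17) = 16*I*v*√17)
O(7, 19) - 196 = 16*I*19*√17 - 196 = 304*I*√17 - 196 = -196 + 304*I*√17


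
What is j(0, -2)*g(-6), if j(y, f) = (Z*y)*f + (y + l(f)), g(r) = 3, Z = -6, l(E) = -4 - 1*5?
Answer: -27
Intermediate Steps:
l(E) = -9 (l(E) = -4 - 5 = -9)
j(y, f) = -9 + y - 6*f*y (j(y, f) = (-6*y)*f + (y - 9) = -6*f*y + (-9 + y) = -9 + y - 6*f*y)
j(0, -2)*g(-6) = (-9 + 0 - 6*(-2)*0)*3 = (-9 + 0 + 0)*3 = -9*3 = -27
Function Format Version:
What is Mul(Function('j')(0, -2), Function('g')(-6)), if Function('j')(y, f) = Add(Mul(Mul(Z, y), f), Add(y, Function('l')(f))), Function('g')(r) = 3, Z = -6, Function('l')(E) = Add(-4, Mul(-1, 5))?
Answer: -27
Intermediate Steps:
Function('l')(E) = -9 (Function('l')(E) = Add(-4, -5) = -9)
Function('j')(y, f) = Add(-9, y, Mul(-6, f, y)) (Function('j')(y, f) = Add(Mul(Mul(-6, y), f), Add(y, -9)) = Add(Mul(-6, f, y), Add(-9, y)) = Add(-9, y, Mul(-6, f, y)))
Mul(Function('j')(0, -2), Function('g')(-6)) = Mul(Add(-9, 0, Mul(-6, -2, 0)), 3) = Mul(Add(-9, 0, 0), 3) = Mul(-9, 3) = -27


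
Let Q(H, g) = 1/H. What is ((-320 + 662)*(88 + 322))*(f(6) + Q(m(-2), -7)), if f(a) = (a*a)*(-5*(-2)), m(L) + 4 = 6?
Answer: 50549310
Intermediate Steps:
m(L) = 2 (m(L) = -4 + 6 = 2)
f(a) = 10*a**2 (f(a) = a**2*10 = 10*a**2)
((-320 + 662)*(88 + 322))*(f(6) + Q(m(-2), -7)) = ((-320 + 662)*(88 + 322))*(10*6**2 + 1/2) = (342*410)*(10*36 + 1/2) = 140220*(360 + 1/2) = 140220*(721/2) = 50549310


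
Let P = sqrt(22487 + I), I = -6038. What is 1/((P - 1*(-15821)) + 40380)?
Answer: 56201/3158535952 - sqrt(16449)/3158535952 ≈ 1.7753e-5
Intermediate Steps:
P = sqrt(16449) (P = sqrt(22487 - 6038) = sqrt(16449) ≈ 128.25)
1/((P - 1*(-15821)) + 40380) = 1/((sqrt(16449) - 1*(-15821)) + 40380) = 1/((sqrt(16449) + 15821) + 40380) = 1/((15821 + sqrt(16449)) + 40380) = 1/(56201 + sqrt(16449))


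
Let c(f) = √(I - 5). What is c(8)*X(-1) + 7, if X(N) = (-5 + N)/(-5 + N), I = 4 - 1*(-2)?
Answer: 8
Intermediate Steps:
I = 6 (I = 4 + 2 = 6)
X(N) = 1
c(f) = 1 (c(f) = √(6 - 5) = √1 = 1)
c(8)*X(-1) + 7 = 1*1 + 7 = 1 + 7 = 8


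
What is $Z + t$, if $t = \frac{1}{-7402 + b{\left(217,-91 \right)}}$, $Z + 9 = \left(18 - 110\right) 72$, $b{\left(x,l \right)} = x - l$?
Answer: $- \frac{47054503}{7094} \approx -6633.0$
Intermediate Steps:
$Z = -6633$ ($Z = -9 + \left(18 - 110\right) 72 = -9 - 6624 = -6633$)
$t = - \frac{1}{7094}$ ($t = \frac{1}{-7402 + \left(217 - -91\right)} = \frac{1}{-7402 + \left(217 + 91\right)} = \frac{1}{-7402 + 308} = \frac{1}{-7094} = - \frac{1}{7094} \approx -0.00014096$)
$Z + t = -6633 - \frac{1}{7094} = - \frac{47054503}{7094}$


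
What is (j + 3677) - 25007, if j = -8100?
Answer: -29430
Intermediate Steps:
(j + 3677) - 25007 = (-8100 + 3677) - 25007 = -4423 - 25007 = -29430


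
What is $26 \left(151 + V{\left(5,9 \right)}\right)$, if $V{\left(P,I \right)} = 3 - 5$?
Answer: $3874$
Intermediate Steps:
$V{\left(P,I \right)} = -2$
$26 \left(151 + V{\left(5,9 \right)}\right) = 26 \left(151 - 2\right) = 26 \cdot 149 = 3874$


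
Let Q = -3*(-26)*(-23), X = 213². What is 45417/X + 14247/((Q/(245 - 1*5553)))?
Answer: 190612489619/4521777 ≈ 42154.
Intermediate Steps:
X = 45369
Q = -1794 (Q = 78*(-23) = -1794)
45417/X + 14247/((Q/(245 - 1*5553))) = 45417/45369 + 14247/((-1794/(245 - 1*5553))) = 45417*(1/45369) + 14247/((-1794/(245 - 5553))) = 15139/15123 + 14247/((-1794/(-5308))) = 15139/15123 + 14247/((-1794*(-1/5308))) = 15139/15123 + 14247/(897/2654) = 15139/15123 + 14247*(2654/897) = 15139/15123 + 12603846/299 = 190612489619/4521777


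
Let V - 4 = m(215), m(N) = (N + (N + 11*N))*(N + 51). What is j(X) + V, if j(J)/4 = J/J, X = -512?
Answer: 743478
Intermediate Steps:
j(J) = 4 (j(J) = 4*(J/J) = 4*1 = 4)
m(N) = 13*N*(51 + N) (m(N) = (N + 12*N)*(51 + N) = (13*N)*(51 + N) = 13*N*(51 + N))
V = 743474 (V = 4 + 13*215*(51 + 215) = 4 + 13*215*266 = 4 + 743470 = 743474)
j(X) + V = 4 + 743474 = 743478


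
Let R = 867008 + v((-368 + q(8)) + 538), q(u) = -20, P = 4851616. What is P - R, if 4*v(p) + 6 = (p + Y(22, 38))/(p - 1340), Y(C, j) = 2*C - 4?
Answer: 1896674141/476 ≈ 3.9846e+6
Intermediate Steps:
Y(C, j) = -4 + 2*C
v(p) = -3/2 + (40 + p)/(4*(-1340 + p)) (v(p) = -3/2 + ((p + (-4 + 2*22))/(p - 1340))/4 = -3/2 + ((p + (-4 + 44))/(-1340 + p))/4 = -3/2 + ((p + 40)/(-1340 + p))/4 = -3/2 + ((40 + p)/(-1340 + p))/4 = -3/2 + (40 + p)/(4*(-1340 + p)))
R = 412695075/476 (R = 867008 + 5*(1616 - ((-368 - 20) + 538))/(4*(-1340 + ((-368 - 20) + 538))) = 867008 + 5*(1616 - (-388 + 538))/(4*(-1340 + (-388 + 538))) = 867008 + 5*(1616 - 1*150)/(4*(-1340 + 150)) = 867008 + (5/4)*(1616 - 150)/(-1190) = 867008 + (5/4)*(-1/1190)*1466 = 867008 - 733/476 = 412695075/476 ≈ 8.6701e+5)
P - R = 4851616 - 1*412695075/476 = 4851616 - 412695075/476 = 1896674141/476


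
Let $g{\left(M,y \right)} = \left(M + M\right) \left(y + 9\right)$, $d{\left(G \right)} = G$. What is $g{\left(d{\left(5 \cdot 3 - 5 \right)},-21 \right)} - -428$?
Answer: $188$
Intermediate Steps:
$g{\left(M,y \right)} = 2 M \left(9 + y\right)$
$g{\left(d{\left(5 \cdot 3 - 5 \right)},-21 \right)} - -428 = 2 \left(5 \cdot 3 - 5\right) \left(9 - 21\right) - -428 = 2 \left(15 - 5\right) \left(-12\right) + 428 = 2 \cdot 10 \left(-12\right) + 428 = -240 + 428 = 188$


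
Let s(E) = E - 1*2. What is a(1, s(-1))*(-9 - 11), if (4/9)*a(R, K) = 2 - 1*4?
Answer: 90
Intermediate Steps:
s(E) = -2 + E (s(E) = E - 2 = -2 + E)
a(R, K) = -9/2 (a(R, K) = 9*(2 - 1*4)/4 = 9*(2 - 4)/4 = (9/4)*(-2) = -9/2)
a(1, s(-1))*(-9 - 11) = -9*(-9 - 11)/2 = -9/2*(-20) = 90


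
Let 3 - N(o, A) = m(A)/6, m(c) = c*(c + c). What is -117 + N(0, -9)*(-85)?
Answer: 1923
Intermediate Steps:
m(c) = 2*c² (m(c) = c*(2*c) = 2*c²)
N(o, A) = 3 - A²/3 (N(o, A) = 3 - 2*A²/6 = 3 - A²/3)
-117 + N(0, -9)*(-85) = -117 + (3 - ⅓*(-9)²)*(-85) = -117 + (3 - ⅓*81)*(-85) = -117 + (3 - 27)*(-85) = -117 - 24*(-85) = -117 + 2040 = 1923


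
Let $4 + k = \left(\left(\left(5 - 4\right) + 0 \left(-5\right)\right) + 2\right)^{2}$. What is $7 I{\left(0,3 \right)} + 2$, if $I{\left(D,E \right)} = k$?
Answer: $37$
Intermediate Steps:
$k = 5$ ($k = -4 + \left(\left(\left(5 - 4\right) + 0 \left(-5\right)\right) + 2\right)^{2} = -4 + \left(\left(1 + 0\right) + 2\right)^{2} = -4 + \left(1 + 2\right)^{2} = -4 + 3^{2} = -4 + 9 = 5$)
$I{\left(D,E \right)} = 5$
$7 I{\left(0,3 \right)} + 2 = 7 \cdot 5 + 2 = 35 + 2 = 37$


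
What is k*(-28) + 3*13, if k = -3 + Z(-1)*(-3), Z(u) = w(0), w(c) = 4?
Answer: 459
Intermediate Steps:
Z(u) = 4
k = -15 (k = -3 + 4*(-3) = -3 - 12 = -15)
k*(-28) + 3*13 = -15*(-28) + 3*13 = 420 + 39 = 459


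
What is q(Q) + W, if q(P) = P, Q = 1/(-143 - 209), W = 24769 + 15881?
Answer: 14308799/352 ≈ 40650.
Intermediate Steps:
W = 40650
Q = -1/352 (Q = 1/(-352) = -1/352 ≈ -0.0028409)
q(Q) + W = -1/352 + 40650 = 14308799/352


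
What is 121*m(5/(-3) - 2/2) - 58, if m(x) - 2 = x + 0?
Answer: -416/3 ≈ -138.67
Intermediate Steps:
m(x) = 2 + x (m(x) = 2 + (x + 0) = 2 + x)
121*m(5/(-3) - 2/2) - 58 = 121*(2 + (5/(-3) - 2/2)) - 58 = 121*(2 + (5*(-⅓) - 2*½)) - 58 = 121*(2 + (-5/3 - 1)) - 58 = 121*(2 - 8/3) - 58 = 121*(-⅔) - 58 = -242/3 - 58 = -416/3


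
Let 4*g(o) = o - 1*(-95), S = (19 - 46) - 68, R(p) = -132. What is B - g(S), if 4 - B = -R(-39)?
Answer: -128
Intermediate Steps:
S = -95 (S = -27 - 68 = -95)
g(o) = 95/4 + o/4 (g(o) = (o - 1*(-95))/4 = (o + 95)/4 = (95 + o)/4 = 95/4 + o/4)
B = -128 (B = 4 - (-1)*(-132) = 4 - 1*132 = 4 - 132 = -128)
B - g(S) = -128 - (95/4 + (¼)*(-95)) = -128 - (95/4 - 95/4) = -128 - 1*0 = -128 + 0 = -128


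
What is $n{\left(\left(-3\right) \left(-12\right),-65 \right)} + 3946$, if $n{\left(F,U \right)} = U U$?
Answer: $8171$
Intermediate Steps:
$n{\left(F,U \right)} = U^{2}$
$n{\left(\left(-3\right) \left(-12\right),-65 \right)} + 3946 = \left(-65\right)^{2} + 3946 = 4225 + 3946 = 8171$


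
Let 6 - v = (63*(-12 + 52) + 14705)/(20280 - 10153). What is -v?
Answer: -3349/779 ≈ -4.2991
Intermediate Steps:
v = 3349/779 (v = 6 - (63*(-12 + 52) + 14705)/(20280 - 10153) = 6 - (63*40 + 14705)/10127 = 6 - (2520 + 14705)/10127 = 6 - 17225/10127 = 6 - 1*1325/779 = 6 - 1325/779 = 3349/779 ≈ 4.2991)
-v = -1*3349/779 = -3349/779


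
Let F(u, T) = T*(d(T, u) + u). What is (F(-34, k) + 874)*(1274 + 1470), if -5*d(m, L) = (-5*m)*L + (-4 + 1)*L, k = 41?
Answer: -802762688/5 ≈ -1.6055e+8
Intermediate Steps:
d(m, L) = 3*L/5 + L*m (d(m, L) = -((-5*m)*L + (-4 + 1)*L)/5 = -(-5*L*m - 3*L)/5 = -(-3*L - 5*L*m)/5 = 3*L/5 + L*m)
F(u, T) = T*(u + u*(3 + 5*T)/5) (F(u, T) = T*(u*(3 + 5*T)/5 + u) = T*(u + u*(3 + 5*T)/5))
(F(-34, k) + 874)*(1274 + 1470) = ((1/5)*41*(-34)*(8 + 5*41) + 874)*(1274 + 1470) = ((1/5)*41*(-34)*(8 + 205) + 874)*2744 = ((1/5)*41*(-34)*213 + 874)*2744 = (-296922/5 + 874)*2744 = -292552/5*2744 = -802762688/5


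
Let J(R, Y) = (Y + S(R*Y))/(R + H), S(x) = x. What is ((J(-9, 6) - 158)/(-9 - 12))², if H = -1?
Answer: 586756/11025 ≈ 53.221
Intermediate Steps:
J(R, Y) = (Y + R*Y)/(-1 + R) (J(R, Y) = (Y + R*Y)/(R - 1) = (Y + R*Y)/(-1 + R))
((J(-9, 6) - 158)/(-9 - 12))² = ((6*(1 - 9)/(-1 - 9) - 158)/(-9 - 12))² = ((6*(-8)/(-10) - 158)/(-21))² = ((6*(-⅒)*(-8) - 158)*(-1/21))² = ((24/5 - 158)*(-1/21))² = (-766/5*(-1/21))² = (766/105)² = 586756/11025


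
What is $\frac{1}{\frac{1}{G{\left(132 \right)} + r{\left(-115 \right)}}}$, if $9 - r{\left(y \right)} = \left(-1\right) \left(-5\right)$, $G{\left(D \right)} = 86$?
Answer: $90$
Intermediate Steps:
$r{\left(y \right)} = 4$ ($r{\left(y \right)} = 9 - \left(-1\right) \left(-5\right) = 9 - 5 = 4$)
$\frac{1}{\frac{1}{G{\left(132 \right)} + r{\left(-115 \right)}}} = \frac{1}{\frac{1}{86 + 4}} = \frac{1}{\frac{1}{90}} = 90$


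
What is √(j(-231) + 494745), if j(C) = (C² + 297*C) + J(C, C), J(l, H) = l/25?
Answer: 6*√332979/5 ≈ 692.45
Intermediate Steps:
J(l, H) = l/25 (J(l, H) = l*(1/25) = l/25)
j(C) = C² + 7426*C/25 (j(C) = (C² + 297*C) + C/25 = C² + 7426*C/25)
√(j(-231) + 494745) = √((1/25)*(-231)*(7426 + 25*(-231)) + 494745) = √((1/25)*(-231)*(7426 - 5775) + 494745) = √((1/25)*(-231)*1651 + 494745) = √(-381381/25 + 494745) = √(11987244/25) = 6*√332979/5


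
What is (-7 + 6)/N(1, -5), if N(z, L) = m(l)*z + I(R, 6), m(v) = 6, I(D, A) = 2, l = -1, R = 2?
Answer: -⅛ ≈ -0.12500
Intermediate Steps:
N(z, L) = 2 + 6*z (N(z, L) = 6*z + 2 = 2 + 6*z)
(-7 + 6)/N(1, -5) = (-7 + 6)/(2 + 6*1) = -1/(2 + 6) = -1/8 = (⅛)*(-1) = -⅛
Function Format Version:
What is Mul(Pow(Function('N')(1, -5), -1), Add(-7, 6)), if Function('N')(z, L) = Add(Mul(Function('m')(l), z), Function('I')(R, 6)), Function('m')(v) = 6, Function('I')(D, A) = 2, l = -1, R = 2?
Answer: Rational(-1, 8) ≈ -0.12500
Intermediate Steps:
Function('N')(z, L) = Add(2, Mul(6, z)) (Function('N')(z, L) = Add(Mul(6, z), 2) = Add(2, Mul(6, z)))
Mul(Pow(Function('N')(1, -5), -1), Add(-7, 6)) = Mul(Pow(Add(2, Mul(6, 1)), -1), Add(-7, 6)) = Mul(Pow(Add(2, 6), -1), -1) = Mul(Pow(8, -1), -1) = Mul(Rational(1, 8), -1) = Rational(-1, 8)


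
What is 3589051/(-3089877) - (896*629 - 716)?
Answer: -1739196476287/3089877 ≈ -5.6287e+5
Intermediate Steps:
3589051/(-3089877) - (896*629 - 716) = 3589051*(-1/3089877) - (563584 - 716) = -3589051/3089877 - 1*562868 = -3589051/3089877 - 562868 = -1739196476287/3089877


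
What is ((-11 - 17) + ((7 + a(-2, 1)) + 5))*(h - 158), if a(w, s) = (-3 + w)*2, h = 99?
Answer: 1534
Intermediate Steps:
a(w, s) = -6 + 2*w
((-11 - 17) + ((7 + a(-2, 1)) + 5))*(h - 158) = ((-11 - 17) + ((7 + (-6 + 2*(-2))) + 5))*(99 - 158) = (-28 + ((7 + (-6 - 4)) + 5))*(-59) = (-28 + ((7 - 10) + 5))*(-59) = (-28 + (-3 + 5))*(-59) = (-28 + 2)*(-59) = -26*(-59) = 1534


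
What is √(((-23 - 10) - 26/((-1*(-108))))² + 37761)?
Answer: √113333101/54 ≈ 197.14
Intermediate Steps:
√(((-23 - 10) - 26/((-1*(-108))))² + 37761) = √((-33 - 26/108)² + 37761) = √((-33 - 26*1/108)² + 37761) = √((-33 - 13/54)² + 37761) = √((-1795/54)² + 37761) = √(3222025/2916 + 37761) = √(113333101/2916) = √113333101/54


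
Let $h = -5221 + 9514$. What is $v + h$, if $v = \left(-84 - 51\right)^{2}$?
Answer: $22518$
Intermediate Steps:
$h = 4293$
$v = 18225$ ($v = \left(-84 - 51\right)^{2} = \left(-135\right)^{2} = 18225$)
$v + h = 18225 + 4293 = 22518$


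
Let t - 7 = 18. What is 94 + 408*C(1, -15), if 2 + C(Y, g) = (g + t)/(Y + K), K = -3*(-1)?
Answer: 298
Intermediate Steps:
t = 25 (t = 7 + 18 = 25)
K = 3
C(Y, g) = -2 + (25 + g)/(3 + Y) (C(Y, g) = -2 + (g + 25)/(Y + 3) = -2 + (25 + g)/(3 + Y))
94 + 408*C(1, -15) = 94 + 408*((19 - 15 - 2*1)/(3 + 1)) = 94 + 408*((19 - 15 - 2)/4) = 94 + 408*((1/4)*2) = 94 + 408*(1/2) = 94 + 204 = 298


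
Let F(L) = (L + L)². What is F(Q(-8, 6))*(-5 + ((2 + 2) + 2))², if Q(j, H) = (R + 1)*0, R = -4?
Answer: 0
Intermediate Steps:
Q(j, H) = 0 (Q(j, H) = (-4 + 1)*0 = -3*0 = 0)
F(L) = 4*L² (F(L) = (2*L)² = 4*L²)
F(Q(-8, 6))*(-5 + ((2 + 2) + 2))² = (4*0²)*(-5 + ((2 + 2) + 2))² = (4*0)*(-5 + (4 + 2))² = 0*(-5 + 6)² = 0*1² = 0*1 = 0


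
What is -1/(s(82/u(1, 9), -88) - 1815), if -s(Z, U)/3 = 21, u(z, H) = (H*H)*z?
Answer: 1/1878 ≈ 0.00053248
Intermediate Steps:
u(z, H) = z*H² (u(z, H) = H²*z = z*H²)
s(Z, U) = -63 (s(Z, U) = -3*21 = -63)
-1/(s(82/u(1, 9), -88) - 1815) = -1/(-63 - 1815) = -1/(-1878) = -1*(-1/1878) = 1/1878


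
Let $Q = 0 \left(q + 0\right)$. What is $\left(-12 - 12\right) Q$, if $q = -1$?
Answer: $0$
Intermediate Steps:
$Q = 0$ ($Q = 0 \left(-1 + 0\right) = 0 \left(-1\right) = 0$)
$\left(-12 - 12\right) Q = \left(-12 - 12\right) 0 = \left(-24\right) 0 = 0$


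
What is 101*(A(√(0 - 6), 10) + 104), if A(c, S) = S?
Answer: 11514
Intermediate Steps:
101*(A(√(0 - 6), 10) + 104) = 101*(10 + 104) = 101*114 = 11514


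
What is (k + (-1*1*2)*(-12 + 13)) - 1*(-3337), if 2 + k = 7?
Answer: 3340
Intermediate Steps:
k = 5 (k = -2 + 7 = 5)
(k + (-1*1*2)*(-12 + 13)) - 1*(-3337) = (5 + (-1*1*2)*(-12 + 13)) - 1*(-3337) = (5 - 1*2*1) + 3337 = (5 - 2*1) + 3337 = (5 - 2) + 3337 = 3 + 3337 = 3340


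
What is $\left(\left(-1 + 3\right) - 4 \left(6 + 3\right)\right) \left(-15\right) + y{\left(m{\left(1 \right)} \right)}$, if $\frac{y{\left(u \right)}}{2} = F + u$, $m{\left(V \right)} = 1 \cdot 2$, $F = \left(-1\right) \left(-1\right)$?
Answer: $516$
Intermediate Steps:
$F = 1$
$m{\left(V \right)} = 2$
$y{\left(u \right)} = 2 + 2 u$ ($y{\left(u \right)} = 2 \left(1 + u\right) = 2 + 2 u$)
$\left(\left(-1 + 3\right) - 4 \left(6 + 3\right)\right) \left(-15\right) + y{\left(m{\left(1 \right)} \right)} = \left(\left(-1 + 3\right) - 4 \left(6 + 3\right)\right) \left(-15\right) + \left(2 + 2 \cdot 2\right) = \left(2 - 36\right) \left(-15\right) + \left(2 + 4\right) = \left(2 - 36\right) \left(-15\right) + 6 = \left(-34\right) \left(-15\right) + 6 = 510 + 6 = 516$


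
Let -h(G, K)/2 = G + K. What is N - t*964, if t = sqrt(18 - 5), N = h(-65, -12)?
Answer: 154 - 964*sqrt(13) ≈ -3321.8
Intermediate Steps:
h(G, K) = -2*G - 2*K (h(G, K) = -2*(G + K) = -2*G - 2*K)
N = 154 (N = -2*(-65) - 2*(-12) = 130 + 24 = 154)
t = sqrt(13) ≈ 3.6056
N - t*964 = 154 - sqrt(13)*964 = 154 - 964*sqrt(13)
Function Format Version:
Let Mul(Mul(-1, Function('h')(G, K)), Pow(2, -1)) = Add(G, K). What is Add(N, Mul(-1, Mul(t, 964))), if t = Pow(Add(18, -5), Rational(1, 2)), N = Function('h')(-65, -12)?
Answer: Add(154, Mul(-964, Pow(13, Rational(1, 2)))) ≈ -3321.8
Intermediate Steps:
Function('h')(G, K) = Add(Mul(-2, G), Mul(-2, K)) (Function('h')(G, K) = Mul(-2, Add(G, K)) = Add(Mul(-2, G), Mul(-2, K)))
N = 154 (N = Add(Mul(-2, -65), Mul(-2, -12)) = Add(130, 24) = 154)
t = Pow(13, Rational(1, 2)) ≈ 3.6056
Add(N, Mul(-1, Mul(t, 964))) = Add(154, Mul(-1, Mul(Pow(13, Rational(1, 2)), 964))) = Add(154, Mul(-1, Mul(964, Pow(13, Rational(1, 2))))) = Add(154, Mul(-964, Pow(13, Rational(1, 2))))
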